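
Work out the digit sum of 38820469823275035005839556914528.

3+8+8+2+0+4+6+9+8+2+3+2+7+5+0+3+5+0+0+5+8+3+9+5+5+6+9+1+4+5+2+8 = 145

145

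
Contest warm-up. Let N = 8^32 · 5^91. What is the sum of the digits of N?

5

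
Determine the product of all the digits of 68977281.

338688

6×8×9×7×7×2×8×1 = 338688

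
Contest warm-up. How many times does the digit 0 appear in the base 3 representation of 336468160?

6

336468160 in base 3 is 212110010100112201.
The digit 0 appears 6 times.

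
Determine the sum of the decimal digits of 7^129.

478

7^129 = 10414709530383281871372188772188914992326497020083592649289488135604711207963106997583302933500433141279257607
Sum of its 110 digits: 478.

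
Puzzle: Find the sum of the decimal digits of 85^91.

814

85^91 = 37767848037391182224495746289294198755795582119720404830725933161995819009706532440762364325859038273150901595083974772961353255577962757805199345284563605673611164093017578125
Sum of its 176 digits: 814.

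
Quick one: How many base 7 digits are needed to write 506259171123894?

18

506259171123894 in base 7 is 211431006130606266, which has 18 digits.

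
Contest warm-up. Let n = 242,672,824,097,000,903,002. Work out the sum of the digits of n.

67

2+4+2+6+7+2+8+2+4+0+9+7+0+0+0+9+0+3+0+0+2 = 67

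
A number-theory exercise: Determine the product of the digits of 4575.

4×5×7×5 = 700

700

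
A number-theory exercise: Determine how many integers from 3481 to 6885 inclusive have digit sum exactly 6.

10

The integers in [3481, 6885] that have digit sum exactly 6: 4002, 4011, 4020, 4101, 4110, 4200, 5001, 5010, 5100, 6000.
10 qualify.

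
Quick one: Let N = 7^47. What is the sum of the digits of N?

7^47 = 5243338316756303634461458718861951455543
Sum of its 40 digits: 175.

175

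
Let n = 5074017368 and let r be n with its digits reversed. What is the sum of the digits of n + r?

Reversal of 5074017368 is 8637104705; 5074017368 + 8637104705 = 13711122073.
Digit sum of 13711122073: 1+3+7+1+1+1+2+2+0+7+3 = 28.

28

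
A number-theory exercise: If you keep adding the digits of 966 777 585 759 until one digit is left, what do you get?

9+6+6+7+7+7+5+8+5+7+5+9 = 81
8+1 = 9

9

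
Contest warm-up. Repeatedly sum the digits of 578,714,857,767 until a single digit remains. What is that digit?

9

5+7+8+7+1+4+8+5+7+7+6+7 = 72
7+2 = 9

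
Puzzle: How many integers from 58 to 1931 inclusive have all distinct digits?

1149

The integers in [58, 1931] that have all distinct digits: 58, 59, 60, 61, 62, 63, …, 1928, 1930.
1149 qualify.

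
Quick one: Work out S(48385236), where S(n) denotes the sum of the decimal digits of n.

39

4+8+3+8+5+2+3+6 = 39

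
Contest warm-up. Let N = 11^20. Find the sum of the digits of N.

94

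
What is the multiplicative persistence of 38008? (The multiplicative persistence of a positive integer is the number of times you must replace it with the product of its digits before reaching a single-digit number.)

38008 → 0 (1 step)

1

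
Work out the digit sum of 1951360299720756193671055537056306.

144

1+9+5+1+3+6+0+2+9+9+7+2+0+7+5+6+1+9+3+6+7+1+0+5+5+5+3+7+0+5+6+3+0+6 = 144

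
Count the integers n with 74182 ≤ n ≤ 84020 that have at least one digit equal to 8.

6347

The integers in [74182, 84020] that have at least one digit equal to 8: 74182, 74183, 74184, 74185, 74186, 74187, …, 84019, 84020.
6347 qualify.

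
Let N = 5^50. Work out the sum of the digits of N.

5^50 = 88817841970012523233890533447265625
Sum of its 35 digits: 151.

151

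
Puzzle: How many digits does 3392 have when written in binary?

12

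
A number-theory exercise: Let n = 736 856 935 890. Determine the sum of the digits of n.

69

7+3+6+8+5+6+9+3+5+8+9+0 = 69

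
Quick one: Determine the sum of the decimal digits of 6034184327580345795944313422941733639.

161

6+0+3+4+1+8+4+3+2+7+5+8+0+3+4+5+7+9+5+9+4+4+3+1+3+4+2+2+9+4+1+7+3+3+6+3+9 = 161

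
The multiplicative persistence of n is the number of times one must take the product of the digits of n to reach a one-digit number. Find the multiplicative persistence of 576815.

576815 → 8400 → 0 (2 steps)

2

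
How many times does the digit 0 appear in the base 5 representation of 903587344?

903587344 in base 5 is 3322304243334.
The digit 0 appears 1 time.

1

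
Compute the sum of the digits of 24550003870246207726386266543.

113

2+4+5+5+0+0+0+3+8+7+0+2+4+6+2+0+7+7+2+6+3+8+6+2+6+6+5+4+3 = 113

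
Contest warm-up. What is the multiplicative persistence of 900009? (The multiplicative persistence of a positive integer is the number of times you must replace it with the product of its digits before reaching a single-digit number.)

1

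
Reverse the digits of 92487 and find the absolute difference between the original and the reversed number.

14058

Reverse of 92487 is 78429.
|92487 − 78429| = 14058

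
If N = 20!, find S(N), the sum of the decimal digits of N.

20! = 2432902008176640000
Sum of its 19 digits: 54.

54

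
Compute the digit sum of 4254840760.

4+2+5+4+8+4+0+7+6+0 = 40

40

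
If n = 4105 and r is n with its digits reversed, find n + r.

9119

Reverse of 4105 is 5014.
4105 + 5014 = 9119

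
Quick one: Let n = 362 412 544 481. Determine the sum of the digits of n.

3+6+2+4+1+2+5+4+4+4+8+1 = 44

44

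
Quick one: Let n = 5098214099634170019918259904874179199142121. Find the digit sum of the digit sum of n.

11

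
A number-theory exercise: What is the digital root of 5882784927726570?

5+8+8+2+7+8+4+9+2+7+7+2+6+5+7+0 = 87
8+7 = 15
1+5 = 6

6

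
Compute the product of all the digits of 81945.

1440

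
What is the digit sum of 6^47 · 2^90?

288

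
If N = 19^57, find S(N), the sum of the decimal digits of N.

19^57 = 7743820085285286748099054360419982914939625614185095706708354997723042739
Sum of its 73 digits: 352.

352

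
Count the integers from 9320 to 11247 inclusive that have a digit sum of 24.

The integers in [9320, 11247] that have a digit sum of 24: 9339, 9348, 9357, 9366, 9375, 9384, …, 10986, 10995.
73 qualify.

73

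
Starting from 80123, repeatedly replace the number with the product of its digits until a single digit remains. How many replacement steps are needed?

1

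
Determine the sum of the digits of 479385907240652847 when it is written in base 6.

479385907240652847 in base 6 is 33504120421304143011343.
Digit sum: 3+3+5+0+4+1+2+0+4+2+1+3+0+4+1+4+3+0+1+1+3+4+3 = 52.

52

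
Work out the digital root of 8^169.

8

The digital root of n equals n mod 9 (or 9 when 9 | n), so we need 8^169 mod 9.
8^169 ≡ 8 (mod 9), so the digital root is 8.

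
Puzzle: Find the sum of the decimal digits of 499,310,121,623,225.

50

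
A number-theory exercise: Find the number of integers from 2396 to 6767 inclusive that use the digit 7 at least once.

1210

The integers in [2396, 6767] that use the digit 7 at least once: 2397, 2407, 2417, 2427, 2437, 2447, …, 6766, 6767.
1210 qualify.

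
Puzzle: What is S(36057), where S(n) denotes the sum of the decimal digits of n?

3+6+0+5+7 = 21

21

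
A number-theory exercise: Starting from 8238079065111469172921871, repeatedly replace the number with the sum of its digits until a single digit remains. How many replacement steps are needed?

2

8238079065111469172921871 → 108 → 9 (2 steps)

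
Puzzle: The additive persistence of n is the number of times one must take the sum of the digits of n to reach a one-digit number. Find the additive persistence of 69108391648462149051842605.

2

69108391648462149051842605 → 112 → 4 (2 steps)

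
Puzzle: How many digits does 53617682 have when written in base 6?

10

53617682 in base 6 is 5153114002, which has 10 digits.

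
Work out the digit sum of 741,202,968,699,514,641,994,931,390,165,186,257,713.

7+4+1+2+0+2+9+6+8+6+9+9+5+1+4+6+4+1+9+9+4+9+3+1+3+9+0+1+6+5+1+8+6+2+5+7+7+1+3 = 183

183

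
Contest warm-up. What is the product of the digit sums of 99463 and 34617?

651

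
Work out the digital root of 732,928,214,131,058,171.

2

7+3+2+9+2+8+2+1+4+1+3+1+0+5+8+1+7+1 = 65
6+5 = 11
1+1 = 2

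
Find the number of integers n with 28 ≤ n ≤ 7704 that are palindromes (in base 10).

The integers in [28, 7704] that are palindromes (in base 10): 33, 44, 55, 66, 77, 88, …, 7557, 7667.
164 qualify.

164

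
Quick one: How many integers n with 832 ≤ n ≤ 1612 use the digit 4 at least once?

231

The integers in [832, 1612] that use the digit 4 at least once: 834, 840, 841, 842, 843, 844, …, 1594, 1604.
231 qualify.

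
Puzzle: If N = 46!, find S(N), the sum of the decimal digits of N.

46! = 5502622159812088949850305428800254892961651752960000000000
Sum of its 58 digits: 216.

216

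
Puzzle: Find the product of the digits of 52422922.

5760

5×2×4×2×2×9×2×2 = 5760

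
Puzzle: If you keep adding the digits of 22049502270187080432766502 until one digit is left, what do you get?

2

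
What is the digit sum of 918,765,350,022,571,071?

9+1+8+7+6+5+3+5+0+0+2+2+5+7+1+0+7+1 = 69

69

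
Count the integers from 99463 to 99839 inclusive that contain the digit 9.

377

The integers in [99463, 99839] that contain the digit 9: 99463, 99464, 99465, 99466, 99467, 99468, …, 99838, 99839.
377 qualify.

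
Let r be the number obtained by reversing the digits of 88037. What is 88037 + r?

Reverse of 88037 is 73088.
88037 + 73088 = 161125

161125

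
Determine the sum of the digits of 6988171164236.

6+9+8+8+1+7+1+1+6+4+2+3+6 = 62

62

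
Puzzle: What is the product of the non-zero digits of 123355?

450

1×2×3×3×5×5 = 450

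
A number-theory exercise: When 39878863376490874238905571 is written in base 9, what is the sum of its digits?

39878863376490874238905571 in base 9 is 614845146813400260542262555.
Digit sum: 6+1+4+8+4+5+1+4+6+8+1+3+4+0+0+2+6+0+5+4+2+2+6+2+5+5+5 = 99.

99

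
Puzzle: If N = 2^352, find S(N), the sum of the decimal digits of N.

2^352 = 9173994463960286046443283581208347763186259956673124494950355357547691504353939232280074212440502746218496
Sum of its 106 digits: 475.

475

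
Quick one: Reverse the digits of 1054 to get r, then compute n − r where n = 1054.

-3447

Reverse of 1054 is 4501.
1054 − 4501 = -3447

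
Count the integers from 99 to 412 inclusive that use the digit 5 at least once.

58

The integers in [99, 412] that use the digit 5 at least once: 105, 115, 125, 135, 145, 150, …, 395, 405.
58 qualify.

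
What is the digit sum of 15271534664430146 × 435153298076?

154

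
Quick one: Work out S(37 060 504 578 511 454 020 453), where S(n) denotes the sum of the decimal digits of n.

3+7+0+6+0+5+0+4+5+7+8+5+1+1+4+5+4+0+2+0+4+5+3 = 79

79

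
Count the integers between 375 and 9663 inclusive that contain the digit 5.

3305

The integers in [375, 9663] that contain the digit 5: 375, 385, 395, 405, 415, 425, …, 9658, 9659.
3305 qualify.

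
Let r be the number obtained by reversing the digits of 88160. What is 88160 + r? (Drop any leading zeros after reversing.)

Reverse of 88160 is 6188.
88160 + 6188 = 94348

94348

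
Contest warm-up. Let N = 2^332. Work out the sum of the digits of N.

472

2^332 = 8749002899132047697490008908470485461412677723572849745703082425639811996797503692894052708092215296
Sum of its 100 digits: 472.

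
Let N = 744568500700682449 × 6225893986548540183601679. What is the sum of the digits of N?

744568500700682449 × 6225893986548540183601679 = 4635604551085841387403230923732434082231871
Sum of its 43 digits: 164.

164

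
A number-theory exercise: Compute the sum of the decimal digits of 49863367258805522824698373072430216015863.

4+9+8+6+3+3+6+7+2+5+8+8+0+5+5+2+2+8+2+4+6+9+8+3+7+3+0+7+2+4+3+0+2+1+6+0+1+5+8+6+3 = 181

181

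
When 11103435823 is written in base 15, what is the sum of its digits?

11103435823 in base 15 is 44EBC1D9D.
Digit sum: 4+4+14+11+12+1+13+9+13 = 81.

81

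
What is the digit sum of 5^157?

509

5^157 = 54738221262688166832958186847262348878135232104551397334260479839444964167416429745571804232895374298095703125
Sum of its 110 digits: 509.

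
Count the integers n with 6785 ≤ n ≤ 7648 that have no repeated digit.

The integers in [6785, 7648] that have no repeated digit: 6785, 6789, 6790, 6791, 6792, 6793, …, 7645, 7648.
491 qualify.

491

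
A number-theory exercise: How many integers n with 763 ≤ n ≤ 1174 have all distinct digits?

The integers in [763, 1174] that have all distinct digits: 763, 764, 765, 768, 769, 780, …, 1097, 1098.
221 qualify.

221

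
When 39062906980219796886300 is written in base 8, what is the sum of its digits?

88

39062906980219796886300 in base 8 is 10213152737545571771111434.
Digit sum: 1+0+2+1+3+1+5+2+7+3+7+5+4+5+5+7+1+7+7+1+1+1+1+4+3+4 = 88.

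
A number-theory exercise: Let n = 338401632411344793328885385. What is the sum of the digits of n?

116

3+3+8+4+0+1+6+3+2+4+1+1+3+4+4+7+9+3+3+2+8+8+8+5+3+8+5 = 116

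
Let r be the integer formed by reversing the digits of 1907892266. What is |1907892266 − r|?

4715094825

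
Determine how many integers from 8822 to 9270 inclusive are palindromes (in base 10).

5

The integers in [8822, 9270] that are palindromes (in base 10): 8888, 8998, 9009, 9119, 9229.
5 qualify.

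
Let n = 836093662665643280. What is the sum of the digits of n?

83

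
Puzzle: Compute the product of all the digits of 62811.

96

6×2×8×1×1 = 96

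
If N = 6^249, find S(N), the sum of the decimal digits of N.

918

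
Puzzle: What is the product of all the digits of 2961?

108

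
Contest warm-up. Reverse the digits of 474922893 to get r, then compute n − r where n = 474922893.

76693419

Reverse of 474922893 is 398229474.
474922893 − 398229474 = 76693419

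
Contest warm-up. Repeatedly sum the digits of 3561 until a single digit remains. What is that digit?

3+5+6+1 = 15
1+5 = 6
(Equivalently, 3561 mod 9 = 6.)

6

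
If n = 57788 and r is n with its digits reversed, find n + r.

Reverse of 57788 is 88775.
57788 + 88775 = 146563

146563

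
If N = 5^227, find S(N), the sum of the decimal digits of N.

731

5^227 = 463650768835927673216466907693454939170945597344723875306629882364697667511953669874664010340401054692042364892000144878381195923111590673215687274932861328125
Sum of its 159 digits: 731.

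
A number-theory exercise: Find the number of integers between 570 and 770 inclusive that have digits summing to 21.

9

The integers in [570, 770] that have digits summing to 21: 579, 588, 597, 669, 678, 687, 696, 759, 768.
9 qualify.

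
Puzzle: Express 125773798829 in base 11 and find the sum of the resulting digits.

125773798829 in base 11 is 49382037698.
Digit sum: 4+9+3+8+2+0+3+7+6+9+8 = 59.

59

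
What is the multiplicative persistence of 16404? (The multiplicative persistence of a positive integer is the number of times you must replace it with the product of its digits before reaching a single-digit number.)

1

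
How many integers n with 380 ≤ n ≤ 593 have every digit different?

The integers in [380, 593] that have every digit different: 380, 381, 382, 384, 385, 386, …, 592, 593.
156 qualify.

156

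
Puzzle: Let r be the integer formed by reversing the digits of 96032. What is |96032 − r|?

72963

Reverse of 96032 is 23069.
|96032 − 23069| = 72963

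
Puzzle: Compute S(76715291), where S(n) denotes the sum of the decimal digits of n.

7+6+7+1+5+2+9+1 = 38

38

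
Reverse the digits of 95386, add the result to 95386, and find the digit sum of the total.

Reversal of 95386 is 68359; 95386 + 68359 = 163745.
Digit sum of 163745: 1+6+3+7+4+5 = 26.

26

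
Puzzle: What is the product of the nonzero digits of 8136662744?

8×1×3×6×6×6×2×7×4×4 = 1161216

1161216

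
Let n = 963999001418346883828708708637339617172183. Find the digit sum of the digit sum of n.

First digit sum: 206.
2+0+6 = 8.

8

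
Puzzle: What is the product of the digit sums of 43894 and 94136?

644

S(43894) = 4+3+8+9+4 = 28.
S(94136) = 9+4+1+3+6 = 23.
28 · 23 = 644.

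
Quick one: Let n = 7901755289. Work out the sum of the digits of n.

53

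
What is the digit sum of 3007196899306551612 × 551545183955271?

162

3007196899306551612 × 551545183955271 = 1658604967017752571136953860946852
Sum of its 34 digits: 162.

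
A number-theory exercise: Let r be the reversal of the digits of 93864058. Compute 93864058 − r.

Reverse of 93864058 is 85046839.
93864058 − 85046839 = 8817219

8817219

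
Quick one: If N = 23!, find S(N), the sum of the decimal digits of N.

99

23! = 25852016738884976640000
Sum of its 23 digits: 99.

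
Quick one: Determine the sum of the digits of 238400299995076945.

91

2+3+8+4+0+0+2+9+9+9+9+5+0+7+6+9+4+5 = 91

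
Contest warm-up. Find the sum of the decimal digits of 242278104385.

2+4+2+2+7+8+1+0+4+3+8+5 = 46

46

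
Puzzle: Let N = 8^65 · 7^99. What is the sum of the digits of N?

8^65 · 7^99 = 23203586413294882781457397730884992800515940717411422617659764909571156046762204189751347465792439921259642539146946881197264174606123767169024
Sum of its 143 digits: 656.

656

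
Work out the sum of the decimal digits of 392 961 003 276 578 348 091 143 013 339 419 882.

152

3+9+2+9+6+1+0+0+3+2+7+6+5+7+8+3+4+8+0+9+1+1+4+3+0+1+3+3+3+9+4+1+9+8+8+2 = 152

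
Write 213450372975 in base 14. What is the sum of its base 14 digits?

213450372975 in base 14 is A48C5A4B27.
Digit sum: 10+4+8+12+5+10+4+11+2+7 = 73.

73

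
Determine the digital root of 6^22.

9

The digital root of n equals n mod 9 (or 9 when 9 | n), so we need 6^22 mod 9.
6^22 ≡ 0 (mod 9), so the digital root is 9.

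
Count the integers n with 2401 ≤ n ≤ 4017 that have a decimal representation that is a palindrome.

The integers in [2401, 4017] that have a decimal representation that is a palindrome: 2442, 2552, 2662, 2772, 2882, 2992, …, 3993, 4004.
17 qualify.

17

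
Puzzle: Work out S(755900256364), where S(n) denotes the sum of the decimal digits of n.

7+5+5+9+0+0+2+5+6+3+6+4 = 52

52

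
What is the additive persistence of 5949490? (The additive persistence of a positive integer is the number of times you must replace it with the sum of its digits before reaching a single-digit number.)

2

5949490 → 40 → 4 (2 steps)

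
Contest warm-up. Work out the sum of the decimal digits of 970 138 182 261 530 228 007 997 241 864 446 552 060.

157

9+7+0+1+3+8+1+8+2+2+6+1+5+3+0+2+2+8+0+0+7+9+9+7+2+4+1+8+6+4+4+4+6+5+5+2+0+6+0 = 157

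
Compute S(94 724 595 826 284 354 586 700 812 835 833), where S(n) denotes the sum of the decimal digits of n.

154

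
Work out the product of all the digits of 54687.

5×4×6×8×7 = 6720

6720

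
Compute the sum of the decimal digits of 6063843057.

42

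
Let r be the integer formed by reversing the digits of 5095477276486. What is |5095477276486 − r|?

1751250469419

Reverse of 5095477276486 is 6846727745905.
|5095477276486 − 6846727745905| = 1751250469419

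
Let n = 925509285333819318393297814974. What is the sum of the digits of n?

9+2+5+5+0+9+2+8+5+3+3+3+8+1+9+3+1+8+3+9+3+2+9+7+8+1+4+9+7+4 = 150

150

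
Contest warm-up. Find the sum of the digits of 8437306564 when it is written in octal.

8437306564 in base 8 is 76671612304.
Digit sum: 7+6+6+7+1+6+1+2+3+0+4 = 43.

43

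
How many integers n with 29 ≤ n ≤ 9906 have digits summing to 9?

The integers in [29, 9906] that have digits summing to 9: 36, 45, 54, 63, 72, 81, …, 8100, 9000.
217 qualify.

217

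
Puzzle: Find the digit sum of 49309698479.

68

4+9+3+0+9+6+9+8+4+7+9 = 68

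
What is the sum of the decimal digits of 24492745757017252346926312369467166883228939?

209

2+4+4+9+2+7+4+5+7+5+7+0+1+7+2+5+2+3+4+6+9+2+6+3+1+2+3+6+9+4+6+7+1+6+6+8+8+3+2+2+8+9+3+9 = 209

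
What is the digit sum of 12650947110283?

1+2+6+5+0+9+4+7+1+1+0+2+8+3 = 49

49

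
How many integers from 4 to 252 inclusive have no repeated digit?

193

The integers in [4, 252] that have no repeated digit: 4, 5, 6, 7, 8, 9, …, 250, 251.
193 qualify.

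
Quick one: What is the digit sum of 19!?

45

19! = 121645100408832000
Sum of its 18 digits: 45.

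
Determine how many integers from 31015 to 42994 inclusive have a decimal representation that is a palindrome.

119

The integers in [31015, 42994] that have a decimal representation that is a palindrome: 31113, 31213, 31313, 31413, 31513, 31613, …, 42824, 42924.
119 qualify.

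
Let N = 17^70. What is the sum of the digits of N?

433

17^70 = 135339477809375189196269966442606354579517491067897297908852122160627808970089901175649
Sum of its 87 digits: 433.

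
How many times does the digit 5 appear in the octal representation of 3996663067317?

3996663067317 in base 8 is 72121353531265.
The digit 5 appears 3 times.

3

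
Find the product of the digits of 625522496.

259200

6×2×5×5×2×2×4×9×6 = 259200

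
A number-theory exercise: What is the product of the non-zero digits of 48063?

576

4×8×6×3 = 576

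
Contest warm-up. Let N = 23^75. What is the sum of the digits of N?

23^75 = 1347682848605884696513664028966541886037905988574062509928993915940186470356144025219775950324148244807
Sum of its 103 digits: 494.

494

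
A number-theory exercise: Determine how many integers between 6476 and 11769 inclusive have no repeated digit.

2088

The integers in [6476, 11769] that have no repeated digit: 6478, 6479, 6480, 6481, 6482, 6483, …, 10986, 10987.
2088 qualify.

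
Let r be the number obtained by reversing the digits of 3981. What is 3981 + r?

5874

Reverse of 3981 is 1893.
3981 + 1893 = 5874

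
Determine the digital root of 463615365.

4+6+3+6+1+5+3+6+5 = 39
3+9 = 12
1+2 = 3

3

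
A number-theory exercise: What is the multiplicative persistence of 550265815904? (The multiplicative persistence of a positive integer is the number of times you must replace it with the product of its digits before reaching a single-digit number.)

550265815904 → 0 (1 step)

1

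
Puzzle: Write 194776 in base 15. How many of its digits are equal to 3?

1

194776 in base 15 is 3CAA1.
The digit 3 appears 1 time.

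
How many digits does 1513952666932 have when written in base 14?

11

1513952666932 in base 14 is 533C0741696, which has 11 digits.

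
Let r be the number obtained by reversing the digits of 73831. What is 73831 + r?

87668

Reverse of 73831 is 13837.
73831 + 13837 = 87668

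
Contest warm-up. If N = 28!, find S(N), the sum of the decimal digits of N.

90

28! = 304888344611713860501504000000
Sum of its 30 digits: 90.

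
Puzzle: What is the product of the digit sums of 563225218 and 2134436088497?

2006

S(563225218) = 5+6+3+2+2+5+2+1+8 = 34.
S(2134436088497) = 2+1+3+4+4+3+6+0+8+8+4+9+7 = 59.
34 · 59 = 2006.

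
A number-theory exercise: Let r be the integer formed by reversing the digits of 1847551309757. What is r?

7579031557481

Reversing 1847551309757 gives 7579031557481.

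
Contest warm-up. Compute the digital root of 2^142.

The digital root of n equals n mod 9 (or 9 when 9 | n), so we need 2^142 mod 9.
2^142 ≡ 7 (mod 9), so the digital root is 7.

7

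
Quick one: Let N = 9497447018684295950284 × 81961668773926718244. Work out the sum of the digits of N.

195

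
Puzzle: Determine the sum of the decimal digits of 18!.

18! = 6402373705728000
Sum of its 16 digits: 54.

54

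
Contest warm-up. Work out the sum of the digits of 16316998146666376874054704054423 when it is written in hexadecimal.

16316998146666376874054704054423 in base 16 is CDF31085A0E1BB6763331A4097.
Digit sum: 12+13+15+3+1+0+8+5+10+0+14+1+11+11+6+7+6+3+3+3+1+10+4+0+9+7 = 163.

163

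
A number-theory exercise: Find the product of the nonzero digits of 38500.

120

3×8×5 = 120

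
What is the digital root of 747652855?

4

7+4+7+6+5+2+8+5+5 = 49
4+9 = 13
1+3 = 4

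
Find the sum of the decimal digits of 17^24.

109

17^24 = 339448671314611904643504117121
Sum of its 30 digits: 109.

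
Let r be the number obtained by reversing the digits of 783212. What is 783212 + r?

Reverse of 783212 is 212387.
783212 + 212387 = 995599

995599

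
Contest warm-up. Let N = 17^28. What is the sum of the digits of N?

17^28 = 28351092476867700887730107366063041
Sum of its 35 digits: 145.

145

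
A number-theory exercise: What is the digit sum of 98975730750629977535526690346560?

165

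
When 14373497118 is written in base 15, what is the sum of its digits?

14373497118 in base 15 is 591D0DE63.
Digit sum: 5+9+1+13+0+13+14+6+3 = 64.

64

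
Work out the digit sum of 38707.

25

3+8+7+0+7 = 25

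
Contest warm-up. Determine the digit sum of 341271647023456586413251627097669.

142

3+4+1+2+7+1+6+4+7+0+2+3+4+5+6+5+8+6+4+1+3+2+5+1+6+2+7+0+9+7+6+6+9 = 142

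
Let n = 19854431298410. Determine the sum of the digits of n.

1+9+8+5+4+4+3+1+2+9+8+4+1+0 = 59

59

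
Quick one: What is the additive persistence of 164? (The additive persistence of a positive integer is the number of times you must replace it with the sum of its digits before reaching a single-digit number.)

164 → 11 → 2 (2 steps)

2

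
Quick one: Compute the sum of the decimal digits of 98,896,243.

49

9+8+8+9+6+2+4+3 = 49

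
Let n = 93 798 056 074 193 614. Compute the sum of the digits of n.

82

9+3+7+9+8+0+5+6+0+7+4+1+9+3+6+1+4 = 82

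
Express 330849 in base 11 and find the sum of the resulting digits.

19

330849 in base 11 is 206632.
Digit sum: 2+0+6+6+3+2 = 19.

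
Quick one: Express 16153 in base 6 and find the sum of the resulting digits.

16153 in base 6 is 202441.
Digit sum: 2+0+2+4+4+1 = 13.

13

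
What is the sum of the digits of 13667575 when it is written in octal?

13667575 in base 8 is 64106367.
Digit sum: 6+4+1+0+6+3+6+7 = 33.

33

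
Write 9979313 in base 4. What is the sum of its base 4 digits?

14

9979313 in base 4 is 212010112301.
Digit sum: 2+1+2+0+1+0+1+1+2+3+0+1 = 14.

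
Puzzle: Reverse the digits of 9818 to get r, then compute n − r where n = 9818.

Reverse of 9818 is 8189.
9818 − 8189 = 1629

1629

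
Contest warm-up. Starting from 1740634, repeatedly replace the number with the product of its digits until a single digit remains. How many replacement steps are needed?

1

1740634 → 0 (1 step)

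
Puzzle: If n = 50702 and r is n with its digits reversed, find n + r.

71407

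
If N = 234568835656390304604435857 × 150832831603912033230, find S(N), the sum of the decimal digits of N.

225

234568835656390304604435857 × 150832831603912033230 = 35380681688086035358083785965345056277987528110
Sum of its 47 digits: 225.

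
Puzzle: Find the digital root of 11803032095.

1+1+8+0+3+0+3+2+0+9+5 = 32
3+2 = 5
(Equivalently, 11803032095 mod 9 = 5.)

5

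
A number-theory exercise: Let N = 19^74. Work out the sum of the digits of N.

19^74 = 42439129824447471520208553699316782082156065318222202558554334018390269381432740632277521846921
Sum of its 95 digits: 388.

388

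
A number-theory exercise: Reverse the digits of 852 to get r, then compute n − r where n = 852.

594

Reverse of 852 is 258.
852 − 258 = 594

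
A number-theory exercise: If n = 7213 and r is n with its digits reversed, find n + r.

10340

Reverse of 7213 is 3127.
7213 + 3127 = 10340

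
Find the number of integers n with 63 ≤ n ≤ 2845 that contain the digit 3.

The integers in [63, 2845] that contain the digit 3: 63, 73, 83, 93, 103, 113, …, 2839, 2843.
774 qualify.

774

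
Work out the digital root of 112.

4

1+1+2 = 4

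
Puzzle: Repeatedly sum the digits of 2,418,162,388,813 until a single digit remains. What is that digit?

2+4+1+8+1+6+2+3+8+8+8+1+3 = 55
5+5 = 10
1+0 = 1
(Equivalently, 2,418,162,388,813 mod 9 = 1.)

1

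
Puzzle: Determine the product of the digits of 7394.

756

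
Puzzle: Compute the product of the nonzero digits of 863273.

8×6×3×2×7×3 = 6048

6048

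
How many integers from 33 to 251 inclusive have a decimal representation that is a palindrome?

22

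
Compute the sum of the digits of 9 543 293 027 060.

50

9+5+4+3+2+9+3+0+2+7+0+6+0 = 50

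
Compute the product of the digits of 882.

8×8×2 = 128

128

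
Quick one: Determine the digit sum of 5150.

11

5+1+5+0 = 11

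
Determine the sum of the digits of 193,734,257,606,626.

1+9+3+7+3+4+2+5+7+6+0+6+6+2+6 = 67

67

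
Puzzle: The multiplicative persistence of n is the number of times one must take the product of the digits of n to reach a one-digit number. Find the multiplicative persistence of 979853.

979853 → 68040 → 0 (2 steps)

2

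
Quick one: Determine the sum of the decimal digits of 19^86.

19^86 = 93931159192635254915820471057358992010808400674497210917407177698488916879344705049022303605110796637313140281
Sum of its 110 digits: 469.

469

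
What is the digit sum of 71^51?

431

71^51 = 25952295925279960310432443647983243761812487562260241008890960518649276793811187194879930226071
Sum of its 95 digits: 431.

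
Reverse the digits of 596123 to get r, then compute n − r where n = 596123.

Reverse of 596123 is 321695.
596123 − 321695 = 274428

274428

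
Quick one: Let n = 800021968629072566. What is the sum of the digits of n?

77

8+0+0+0+2+1+9+6+8+6+2+9+0+7+2+5+6+6 = 77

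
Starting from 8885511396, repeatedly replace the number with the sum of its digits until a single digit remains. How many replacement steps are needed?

8885511396 → 54 → 9 (2 steps)

2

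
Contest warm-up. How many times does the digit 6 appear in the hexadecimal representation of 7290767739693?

7290767739693 in base 16 is 6A1839F0B2D.
The digit 6 appears 1 time.

1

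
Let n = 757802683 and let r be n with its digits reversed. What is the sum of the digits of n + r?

20

Reversal of 757802683 is 386208757; 757802683 + 386208757 = 1144011440.
Digit sum of 1144011440: 1+1+4+4+0+1+1+4+4+0 = 20.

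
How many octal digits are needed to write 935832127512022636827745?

935832127512022636827745 in base 8 is 306127076603621115517012141, which has 27 digits.

27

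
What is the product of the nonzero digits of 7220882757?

7×2×2×8×8×2×7×5×7 = 878080

878080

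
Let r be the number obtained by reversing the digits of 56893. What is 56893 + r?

Reverse of 56893 is 39865.
56893 + 39865 = 96758

96758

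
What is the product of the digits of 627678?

28224

6×2×7×6×7×8 = 28224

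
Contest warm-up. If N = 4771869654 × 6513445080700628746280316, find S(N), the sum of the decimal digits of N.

135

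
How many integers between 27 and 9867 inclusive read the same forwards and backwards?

185

The integers in [27, 9867] that read the same forwards and backwards: 33, 44, 55, 66, 77, 88, …, 9669, 9779.
185 qualify.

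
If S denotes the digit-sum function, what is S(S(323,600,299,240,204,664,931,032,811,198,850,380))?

First digit sum: 132.
1+3+2 = 6.

6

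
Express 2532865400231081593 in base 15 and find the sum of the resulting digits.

139

2532865400231081593 in base 15 is 5BB6A119EDCC09CD.
Digit sum: 5+11+11+6+10+1+1+9+14+13+12+12+0+9+12+13 = 139.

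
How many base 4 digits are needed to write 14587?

7

14587 in base 4 is 3203323, which has 7 digits.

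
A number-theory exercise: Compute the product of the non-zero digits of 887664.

64512

8×8×7×6×6×4 = 64512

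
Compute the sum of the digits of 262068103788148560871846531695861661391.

2+6+2+0+6+8+1+0+3+7+8+8+1+4+8+5+6+0+8+7+1+8+4+6+5+3+1+6+9+5+8+6+1+6+6+1+3+9+1 = 179

179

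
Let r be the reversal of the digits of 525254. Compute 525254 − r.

72729

Reverse of 525254 is 452525.
525254 − 452525 = 72729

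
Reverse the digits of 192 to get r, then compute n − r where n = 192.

-99

Reverse of 192 is 291.
192 − 291 = -99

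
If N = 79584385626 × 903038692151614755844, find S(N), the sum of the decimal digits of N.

79584385626 × 903038692151614755844 = 71867779511392808387680733098344
Sum of its 32 digits: 162.

162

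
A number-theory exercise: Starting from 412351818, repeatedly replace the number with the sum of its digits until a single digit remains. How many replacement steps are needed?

2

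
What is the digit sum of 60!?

288

60! = 8320987112741390144276341183223364380754172606361245952449277696409600000000000000
Sum of its 82 digits: 288.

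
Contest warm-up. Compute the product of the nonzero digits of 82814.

8×2×8×1×4 = 512

512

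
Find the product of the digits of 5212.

5×2×1×2 = 20

20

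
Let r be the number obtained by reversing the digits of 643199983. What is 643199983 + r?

Reverse of 643199983 is 389991346.
643199983 + 389991346 = 1033191329

1033191329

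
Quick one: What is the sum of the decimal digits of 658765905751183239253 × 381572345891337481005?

177

658765905751183239253 × 381572345891337481005 = 251366852050710718130700169058945257889265
Sum of its 42 digits: 177.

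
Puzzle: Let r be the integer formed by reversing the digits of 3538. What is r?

Reversing 3538 gives 8353.

8353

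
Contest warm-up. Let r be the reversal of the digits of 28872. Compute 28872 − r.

Reverse of 28872 is 27882.
28872 − 27882 = 990

990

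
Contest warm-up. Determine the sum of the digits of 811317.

8+1+1+3+1+7 = 21

21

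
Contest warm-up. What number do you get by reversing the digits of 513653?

356315

Reversing 513653 gives 356315.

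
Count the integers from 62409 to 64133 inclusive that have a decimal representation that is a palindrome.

17

The integers in [62409, 64133] that have a decimal representation that is a palindrome: 62426, 62526, 62626, 62726, 62826, 62926, …, 63936, 64046.
17 qualify.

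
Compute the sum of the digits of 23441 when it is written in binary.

23441 in base 2 is 101101110010001.
Digit sum: 1+0+1+1+0+1+1+1+0+0+1+0+0+0+1 = 8.

8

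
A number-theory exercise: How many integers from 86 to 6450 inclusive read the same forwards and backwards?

147

The integers in [86, 6450] that read the same forwards and backwards: 88, 99, 101, 111, 121, 131, …, 6336, 6446.
147 qualify.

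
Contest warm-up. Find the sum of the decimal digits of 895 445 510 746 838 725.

91

8+9+5+4+4+5+5+1+0+7+4+6+8+3+8+7+2+5 = 91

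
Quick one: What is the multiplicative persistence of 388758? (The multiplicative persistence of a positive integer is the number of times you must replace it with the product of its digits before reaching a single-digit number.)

388758 → 53760 → 0 (2 steps)

2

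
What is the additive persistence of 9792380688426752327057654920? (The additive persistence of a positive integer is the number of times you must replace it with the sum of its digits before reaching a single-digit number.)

9792380688426752327057654920 → 136 → 10 → 1 (3 steps)

3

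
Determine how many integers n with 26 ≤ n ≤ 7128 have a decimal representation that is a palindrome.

159

The integers in [26, 7128] that have a decimal representation that is a palindrome: 33, 44, 55, 66, 77, 88, …, 7007, 7117.
159 qualify.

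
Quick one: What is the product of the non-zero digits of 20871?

112

2×8×7×1 = 112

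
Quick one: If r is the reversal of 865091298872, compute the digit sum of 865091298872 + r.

Reversal of 865091298872 is 278892190568; 865091298872 + 278892190568 = 1143983489440.
Digit sum of 1143983489440: 1+1+4+3+9+8+3+4+8+9+4+4+0 = 58.

58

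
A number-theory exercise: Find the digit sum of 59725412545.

49

5+9+7+2+5+4+1+2+5+4+5 = 49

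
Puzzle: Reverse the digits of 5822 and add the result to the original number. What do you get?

8107

Reverse of 5822 is 2285.
5822 + 2285 = 8107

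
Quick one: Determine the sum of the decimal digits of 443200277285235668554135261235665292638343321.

4+4+3+2+0+0+2+7+7+2+8+5+2+3+5+6+6+8+5+5+4+1+3+5+2+6+1+2+3+5+6+6+5+2+9+2+6+3+8+3+4+3+3+2+1 = 179

179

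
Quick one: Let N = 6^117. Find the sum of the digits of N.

432

6^117 = 11058501848889398044247231674620986485321431295577581053898440737775600150566980478866292736
Sum of its 92 digits: 432.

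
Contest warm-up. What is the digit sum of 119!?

119! = 55745857612076058813234317117419771556272886109483581752463927935846946310374691578057284710599874844234646982443450754604453404911734348832487342619913750049708004343808000000000000000000000000000
Sum of its 197 digits: 774.

774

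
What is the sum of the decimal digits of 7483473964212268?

7+4+8+3+4+7+3+9+6+4+2+1+2+2+6+8 = 76

76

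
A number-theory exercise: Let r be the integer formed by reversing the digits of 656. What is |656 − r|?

0

Reverse of 656 is 656.
|656 − 656| = 0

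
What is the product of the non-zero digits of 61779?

6×1×7×7×9 = 2646

2646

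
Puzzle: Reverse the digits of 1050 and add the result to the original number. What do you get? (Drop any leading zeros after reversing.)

1551

Reverse of 1050 is 501.
1050 + 501 = 1551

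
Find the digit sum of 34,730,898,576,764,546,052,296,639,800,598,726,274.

3+4+7+3+0+8+9+8+5+7+6+7+6+4+5+4+6+0+5+2+2+9+6+6+3+9+8+0+0+5+9+8+7+2+6+2+7+4 = 192

192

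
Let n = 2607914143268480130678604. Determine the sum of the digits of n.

100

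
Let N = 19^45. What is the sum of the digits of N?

262

19^45 = 3498743002442937227729601361122964878585526371203662724899
Sum of its 58 digits: 262.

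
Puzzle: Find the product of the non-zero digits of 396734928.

1959552

3×9×6×7×3×4×9×2×8 = 1959552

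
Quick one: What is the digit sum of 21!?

21! = 51090942171709440000
Sum of its 20 digits: 63.

63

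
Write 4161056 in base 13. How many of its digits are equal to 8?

2

4161056 in base 13 is B28C83.
The digit 8 appears 2 times.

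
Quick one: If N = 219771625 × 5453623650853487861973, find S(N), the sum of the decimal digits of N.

135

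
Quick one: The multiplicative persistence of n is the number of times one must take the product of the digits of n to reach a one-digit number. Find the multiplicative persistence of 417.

417 → 28 → 16 → 6 (3 steps)

3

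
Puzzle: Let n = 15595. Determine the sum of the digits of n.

25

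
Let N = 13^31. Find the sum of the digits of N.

184

13^31 = 34059943367449284484947168626829637
Sum of its 35 digits: 184.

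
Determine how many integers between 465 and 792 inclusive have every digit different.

The integers in [465, 792] that have every digit different: 465, 467, 468, 469, 470, 471, …, 791, 792.
239 qualify.

239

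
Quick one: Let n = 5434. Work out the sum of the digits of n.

5+4+3+4 = 16

16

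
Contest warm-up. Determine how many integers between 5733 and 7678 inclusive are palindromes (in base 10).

The integers in [5733, 7678] that are palindromes (in base 10): 5775, 5885, 5995, 6006, 6116, 6226, …, 7557, 7667.
20 qualify.

20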